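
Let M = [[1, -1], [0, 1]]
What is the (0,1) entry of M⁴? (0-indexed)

M = I + N where N = [[0, -1], [0, 0]] is strictly upper-triangular, so N² = 0.
(I + N)⁴ = I + 4·N = [[1, -4], [0, 1]].

-4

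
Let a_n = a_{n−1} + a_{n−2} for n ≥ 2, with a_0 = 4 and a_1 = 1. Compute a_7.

With companion matrix A = [[1, 1], [1, 0]], [a_n, a_{n−1}]ᵀ = A·[a_{n−1}, a_{n−2}]ᵀ, so [a_7, a_6]ᵀ = A⁶·[a_1, a_0]ᵀ.
A⁶ = [[13, 8], [8, 5]], giving [a_7, a_6]ᵀ = [[45], [28]].

45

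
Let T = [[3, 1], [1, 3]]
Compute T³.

T² = [[10, 6], [6, 10]]
T³ = [[36, 28], [28, 36]]

[[36, 28], [28, 36]]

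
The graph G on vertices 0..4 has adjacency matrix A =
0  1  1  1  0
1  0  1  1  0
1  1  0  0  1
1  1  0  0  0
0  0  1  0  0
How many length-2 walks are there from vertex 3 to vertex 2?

2

The number of length-2 walks from vertex 3 to vertex 2 is entry (3,2) of A^2, where A is the adjacency matrix.
A^2 = [[3, 2, 1, 1, 1], [2, 3, 1, 1, 1], [1, 1, 3, 2, 0], [1, 1, 2, 2, 0], [1, 1, 0, 0, 1]]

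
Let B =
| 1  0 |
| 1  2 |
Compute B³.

B² = [[1, 0], [3, 4]]
B³ = [[1, 0], [7, 8]]

[[1, 0], [7, 8]]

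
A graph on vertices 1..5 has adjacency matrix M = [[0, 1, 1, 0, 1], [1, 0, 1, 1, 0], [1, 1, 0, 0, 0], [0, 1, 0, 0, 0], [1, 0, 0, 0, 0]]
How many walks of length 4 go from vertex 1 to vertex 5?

2

The number of length-4 walks from vertex 1 to vertex 5 is entry (1,5) of M⁴, where M is the adjacency matrix.
M² = [[3, 1, 1, 1, 0], [1, 3, 1, 0, 1], [1, 1, 2, 1, 1], [1, 0, 1, 1, 0], [0, 1, 1, 0, 1]]
M³ = [[2, 5, 4, 1, 3], [5, 2, 4, 3, 1], [4, 4, 2, 1, 1], [1, 3, 1, 0, 1], [3, 1, 1, 1, 0]]
M⁴ = [[12, 7, 7, 5, 2], [7, 12, 7, 2, 5], [7, 7, 8, 4, 4], [5, 2, 4, 3, 1], [2, 5, 4, 1, 3]]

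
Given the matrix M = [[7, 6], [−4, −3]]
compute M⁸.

tr M = 4 and det M = 3, so the characteristic polynomial is λ² − (4)λ + (3) with roots 1 and 3.
Eigenvectors give P = [[1, −3], [−1, 2]] with P⁻¹ = [[−2, −3], [−1, −1]], and M = P·diag(1, 3)·P⁻¹.
Then M⁸ = P·diag(1, 6561)·P⁻¹ = [[1, −19683], [−1, 13122]] · [[−2, −3], [−1, −1]] = [[19681, 19680], [−13120, −13119]].

[[19681, 19680], [−13120, −13119]]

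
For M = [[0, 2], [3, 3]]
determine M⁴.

M² = [[6, 6], [9, 15]]
M³ = [[18, 30], [45, 63]]
M⁴ = [[90, 126], [189, 279]]

[[90, 126], [189, 279]]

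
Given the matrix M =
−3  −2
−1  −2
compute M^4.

M^2 = [[11, 10], [5, 6]]
M^3 = [[−43, −42], [−21, −22]]
M^4 = [[171, 170], [85, 86]]

[[171, 170], [85, 86]]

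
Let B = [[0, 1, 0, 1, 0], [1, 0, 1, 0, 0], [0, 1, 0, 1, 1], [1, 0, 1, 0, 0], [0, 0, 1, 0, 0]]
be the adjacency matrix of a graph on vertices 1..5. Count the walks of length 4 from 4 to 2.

9

The number of length-4 walks from vertex 4 to vertex 2 is entry (4,2) of B⁴, where B is the adjacency matrix.
B² = [[2, 0, 2, 0, 0], [0, 2, 0, 2, 1], [2, 0, 3, 0, 0], [0, 2, 0, 2, 1], [0, 1, 0, 1, 1]]
B³ = [[0, 4, 0, 4, 2], [4, 0, 5, 0, 0], [0, 5, 0, 5, 3], [4, 0, 5, 0, 0], [2, 0, 3, 0, 0]]
B⁴ = [[8, 0, 10, 0, 0], [0, 9, 0, 9, 5], [10, 0, 13, 0, 0], [0, 9, 0, 9, 5], [0, 5, 0, 5, 3]]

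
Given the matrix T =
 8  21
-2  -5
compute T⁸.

tr T = 3 and det T = 2, so the characteristic polynomial is λ² − (3)λ + (2) with roots 1 and 2.
Eigenvectors give P = [[-3, 7], [1, -2]] with P⁻¹ = [[2, 7], [1, 3]], and T = P·diag(1, 2)·P⁻¹.
Then T⁸ = P·diag(1, 256)·P⁻¹ = [[-3, 1792], [1, -512]] · [[2, 7], [1, 3]] = [[1786, 5355], [-510, -1529]].

[[1786, 5355], [-510, -1529]]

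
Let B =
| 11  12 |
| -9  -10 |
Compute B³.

tr B = 1 and det B = -2, so the characteristic polynomial is λ² − (1)λ + (-2) with roots -1 and 2.
Eigenvectors give P = [[-1, 4], [1, -3]] with P⁻¹ = [[3, 4], [1, 1]], and B = P·diag(-1, 2)·P⁻¹.
Then B³ = P·diag(-1, 8)·P⁻¹ = [[1, 32], [-1, -24]] · [[3, 4], [1, 1]] = [[35, 36], [-27, -28]].

[[35, 36], [-27, -28]]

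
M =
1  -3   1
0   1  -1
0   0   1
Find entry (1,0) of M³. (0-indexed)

M = I + N where N = [[0, -3, 1], [0, 0, -1], [0, 0, 0]] is strictly upper-triangular, so N³ = 0.
(I + N)³ = I + 3·N + 3·N² = [[1, -9, 12], [0, 1, -3], [0, 0, 1]].

0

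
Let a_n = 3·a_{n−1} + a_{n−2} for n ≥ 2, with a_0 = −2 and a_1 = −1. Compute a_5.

−175

With companion matrix T = [[3, 1], [1, 0]], [a_n, a_{n−1}]ᵀ = T·[a_{n−1}, a_{n−2}]ᵀ, so [a_5, a_4]ᵀ = T⁴·[a_1, a_0]ᵀ.
T⁴ = [[109, 33], [33, 10]], giving [a_5, a_4]ᵀ = [[−175], [−53]].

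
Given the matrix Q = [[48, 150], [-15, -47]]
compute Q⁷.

tr Q = 1 and det Q = -6, so the characteristic polynomial is λ² − (1)λ + (-6) with roots -2 and 3.
Eigenvectors give P = [[-3, 10], [1, -3]] with P⁻¹ = [[3, 10], [1, 3]], and Q = P·diag(-2, 3)·P⁻¹.
Then Q⁷ = P·diag(-128, 2187)·P⁻¹ = [[384, 21870], [-128, -6561]] · [[3, 10], [1, 3]] = [[23022, 69450], [-6945, -20963]].

[[23022, 69450], [-6945, -20963]]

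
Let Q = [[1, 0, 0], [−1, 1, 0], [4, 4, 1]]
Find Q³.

Q = I + N where N = [[0, 0, 0], [−1, 0, 0], [4, 4, 0]] is strictly lower-triangular, so N³ = 0.
(I + N)³ = I + 3·N + 3·N² = [[1, 0, 0], [−3, 1, 0], [0, 12, 1]].

[[1, 0, 0], [−3, 1, 0], [0, 12, 1]]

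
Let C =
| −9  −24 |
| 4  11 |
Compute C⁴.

tr C = 2 and det C = −3, so the characteristic polynomial is λ² − (2)λ + (−3) with roots 3 and −1.
Eigenvectors give P = [[−2, −3], [1, 1]] with P⁻¹ = [[1, 3], [−1, −2]], and C = P·diag(3, −1)·P⁻¹.
Then C⁴ = P·diag(81, 1)·P⁻¹ = [[−162, −3], [81, 1]] · [[1, 3], [−1, −2]] = [[−159, −480], [80, 241]].

[[−159, −480], [80, 241]]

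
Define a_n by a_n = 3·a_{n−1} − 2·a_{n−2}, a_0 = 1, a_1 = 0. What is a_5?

With companion matrix M = [[3, −2], [1, 0]], [a_n, a_{n−1}]ᵀ = M·[a_{n−1}, a_{n−2}]ᵀ, so [a_5, a_4]ᵀ = M^4·[a_1, a_0]ᵀ.
M^4 = [[31, −30], [15, −14]], giving [a_5, a_4]ᵀ = [[−30], [−14]].

−30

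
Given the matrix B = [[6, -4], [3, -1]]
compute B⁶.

[[2724, -2660], [1995, -1931]]

tr B = 5 and det B = 6, so the characteristic polynomial is λ² − (5)λ + (6) with roots 2 and 3.
Eigenvectors give P = [[1, 4], [1, 3]] with P⁻¹ = [[-3, 4], [1, -1]], and B = P·diag(2, 3)·P⁻¹.
Then B⁶ = P·diag(64, 729)·P⁻¹ = [[64, 2916], [64, 2187]] · [[-3, 4], [1, -1]] = [[2724, -2660], [1995, -1931]].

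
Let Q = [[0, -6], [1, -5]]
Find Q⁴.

tr Q = -5 and det Q = 6, so the characteristic polynomial is λ² − (-5)λ + (6) with roots -3 and -2.
Eigenvectors give P = [[-2, 3], [-1, 1]] with P⁻¹ = [[1, -3], [1, -2]], and Q = P·diag(-3, -2)·P⁻¹.
Then Q⁴ = P·diag(81, 16)·P⁻¹ = [[-162, 48], [-81, 16]] · [[1, -3], [1, -2]] = [[-114, 390], [-65, 211]].

[[-114, 390], [-65, 211]]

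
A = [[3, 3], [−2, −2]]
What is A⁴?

[[3, 3], [−2, −2]]

A² = [[3, 3], [−2, −2]]
A³ = [[3, 3], [−2, −2]]
A⁴ = [[3, 3], [−2, −2]]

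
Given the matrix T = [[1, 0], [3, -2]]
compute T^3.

tr T = -1 and det T = -2, so the characteristic polynomial is λ² − (-1)λ + (-2) with roots 1 and -2.
Eigenvectors give P = [[1, 0], [1, -1]] with P⁻¹ = [[1, 0], [1, -1]], and T = P·diag(1, -2)·P⁻¹.
Then T^3 = P·diag(1, -8)·P⁻¹ = [[1, 0], [1, 8]] · [[1, 0], [1, -1]] = [[1, 0], [9, -8]].

[[1, 0], [9, -8]]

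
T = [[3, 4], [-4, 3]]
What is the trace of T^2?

-14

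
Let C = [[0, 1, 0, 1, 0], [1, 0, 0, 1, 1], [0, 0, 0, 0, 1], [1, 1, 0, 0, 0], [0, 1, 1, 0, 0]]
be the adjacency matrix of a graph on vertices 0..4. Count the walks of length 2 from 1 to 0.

The number of length-2 walks from vertex 1 to vertex 0 is entry (1,0) of C^2, where C is the adjacency matrix.
C^2 = [[2, 1, 0, 1, 1], [1, 3, 1, 1, 0], [0, 1, 1, 0, 0], [1, 1, 0, 2, 1], [1, 0, 0, 1, 2]]

1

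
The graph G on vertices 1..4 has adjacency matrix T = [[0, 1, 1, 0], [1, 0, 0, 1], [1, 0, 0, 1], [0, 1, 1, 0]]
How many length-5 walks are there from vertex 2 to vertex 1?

16

The number of length-5 walks from vertex 2 to vertex 1 is entry (2,1) of T⁵, where T is the adjacency matrix.
T² = [[2, 0, 0, 2], [0, 2, 2, 0], [0, 2, 2, 0], [2, 0, 0, 2]]
T³ = [[0, 4, 4, 0], [4, 0, 0, 4], [4, 0, 0, 4], [0, 4, 4, 0]]
T⁴ = [[8, 0, 0, 8], [0, 8, 8, 0], [0, 8, 8, 0], [8, 0, 0, 8]]
T⁵ = [[0, 16, 16, 0], [16, 0, 0, 16], [16, 0, 0, 16], [0, 16, 16, 0]]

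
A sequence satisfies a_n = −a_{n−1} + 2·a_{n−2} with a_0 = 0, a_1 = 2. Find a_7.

With companion matrix Q = [[−1, 2], [1, 0]], [a_n, a_{n−1}]ᵀ = Q·[a_{n−1}, a_{n−2}]ᵀ, so [a_7, a_6]ᵀ = Q⁶·[a_1, a_0]ᵀ.
Q⁶ = [[43, −42], [−21, 22]], giving [a_7, a_6]ᵀ = [[86], [−42]].

86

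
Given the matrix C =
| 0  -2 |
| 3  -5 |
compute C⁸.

[[-12354, 12610], [-18915, 19171]]

tr C = -5 and det C = 6, so the characteristic polynomial is λ² − (-5)λ + (6) with roots -2 and -3.
Eigenvectors give P = [[1, 2], [1, 3]] with P⁻¹ = [[3, -2], [-1, 1]], and C = P·diag(-2, -3)·P⁻¹.
Then C⁸ = P·diag(256, 6561)·P⁻¹ = [[256, 13122], [256, 19683]] · [[3, -2], [-1, 1]] = [[-12354, 12610], [-18915, 19171]].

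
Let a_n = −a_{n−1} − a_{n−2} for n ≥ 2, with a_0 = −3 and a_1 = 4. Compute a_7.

With companion matrix C = [[−1, −1], [1, 0]], [a_n, a_{n−1}]ᵀ = C·[a_{n−1}, a_{n−2}]ᵀ, so [a_7, a_6]ᵀ = C⁶·[a_1, a_0]ᵀ.
C⁶ = [[1, 0], [0, 1]], giving [a_7, a_6]ᵀ = [[4], [−3]].

4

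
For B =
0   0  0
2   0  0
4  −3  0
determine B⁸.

[[0, 0, 0], [0, 0, 0], [0, 0, 0]]

B is strictly triangular, hence nilpotent: B³ = 0, so B⁸ = 0.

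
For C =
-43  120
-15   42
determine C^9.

tr C = -1 and det C = -6, so the characteristic polynomial is λ² − (-1)λ + (-6) with roots 2 and -3.
Eigenvectors give P = [[8, 3], [3, 1]] with P⁻¹ = [[-1, 3], [3, -8]], and C = P·diag(2, -3)·P⁻¹.
Then C^9 = P·diag(512, -19683)·P⁻¹ = [[4096, -59049], [1536, -19683]] · [[-1, 3], [3, -8]] = [[-181243, 484680], [-60585, 162072]].

[[-181243, 484680], [-60585, 162072]]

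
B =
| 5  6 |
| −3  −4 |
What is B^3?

tr B = 1 and det B = −2, so the characteristic polynomial is λ² − (1)λ + (−2) with roots −1 and 2.
Eigenvectors give P = [[−1, −2], [1, 1]] with P⁻¹ = [[1, 2], [−1, −1]], and B = P·diag(−1, 2)·P⁻¹.
Then B^3 = P·diag(−1, 8)·P⁻¹ = [[1, −16], [−1, 8]] · [[1, 2], [−1, −1]] = [[17, 18], [−9, −10]].

[[17, 18], [−9, −10]]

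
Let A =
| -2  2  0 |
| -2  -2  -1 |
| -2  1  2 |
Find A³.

[[20, 14, 4], [-18, 22, 1], [6, 7, 10]]

A² = [[0, -8, -2], [10, -1, 0], [-2, -4, 3]]
A³ = [[20, 14, 4], [-18, 22, 1], [6, 7, 10]]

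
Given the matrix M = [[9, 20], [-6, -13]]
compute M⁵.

[[1209, 2420], [-726, -1453]]

tr M = -4 and det M = 3, so the characteristic polynomial is λ² − (-4)λ + (3) with roots -1 and -3.
Eigenvectors give P = [[-2, -5], [1, 3]] with P⁻¹ = [[-3, -5], [1, 2]], and M = P·diag(-1, -3)·P⁻¹.
Then M⁵ = P·diag(-1, -243)·P⁻¹ = [[2, 1215], [-1, -729]] · [[-3, -5], [1, 2]] = [[1209, 2420], [-726, -1453]].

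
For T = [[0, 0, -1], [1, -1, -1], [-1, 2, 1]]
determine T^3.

T^2 = [[1, -2, -1], [0, -1, -1], [1, 0, 0]]
T^3 = [[-1, 0, 0], [0, -1, 0], [0, 0, -1]]

[[-1, 0, 0], [0, -1, 0], [0, 0, -1]]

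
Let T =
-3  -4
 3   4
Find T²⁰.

T² = T (a projection; rank 1, trace 1), so T²⁰ = T.

[[-3, -4], [3, 4]]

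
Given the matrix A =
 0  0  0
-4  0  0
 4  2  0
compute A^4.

[[0, 0, 0], [0, 0, 0], [0, 0, 0]]

A is strictly triangular, hence nilpotent: A^3 = 0, so A^4 = 0.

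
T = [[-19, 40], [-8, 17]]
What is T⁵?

tr T = -2 and det T = -3, so the characteristic polynomial is λ² − (-2)λ + (-3) with roots 1 and -3.
Eigenvectors give P = [[2, 5], [1, 2]] with P⁻¹ = [[-2, 5], [1, -2]], and T = P·diag(1, -3)·P⁻¹.
Then T⁵ = P·diag(1, -243)·P⁻¹ = [[2, -1215], [1, -486]] · [[-2, 5], [1, -2]] = [[-1219, 2440], [-488, 977]].

[[-1219, 2440], [-488, 977]]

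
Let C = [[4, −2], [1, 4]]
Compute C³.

[[40, −92], [46, 40]]

C² = [[14, −16], [8, 14]]
C³ = [[40, −92], [46, 40]]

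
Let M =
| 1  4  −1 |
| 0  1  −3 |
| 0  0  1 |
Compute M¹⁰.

[[1, 40, −550], [0, 1, −30], [0, 0, 1]]

M = I + N where N = [[0, 4, −1], [0, 0, −3], [0, 0, 0]] is strictly upper-triangular, so N³ = 0.
(I + N)¹⁰ = I + 10·N + 45·N² = [[1, 40, −550], [0, 1, −30], [0, 0, 1]].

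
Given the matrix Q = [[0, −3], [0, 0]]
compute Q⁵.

[[0, 0], [0, 0]]

Q is strictly triangular, hence nilpotent: Q² = 0, so Q⁵ = 0.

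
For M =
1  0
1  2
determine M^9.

tr M = 3 and det M = 2, so the characteristic polynomial is λ² − (3)λ + (2) with roots 1 and 2.
Eigenvectors give P = [[−1, 0], [1, 1]] with P⁻¹ = [[−1, 0], [1, 1]], and M = P·diag(1, 2)·P⁻¹.
Then M^9 = P·diag(1, 512)·P⁻¹ = [[−1, 0], [1, 512]] · [[−1, 0], [1, 1]] = [[1, 0], [511, 512]].

[[1, 0], [511, 512]]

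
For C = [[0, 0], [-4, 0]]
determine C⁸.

C is strictly triangular, hence nilpotent: C² = 0, so C⁸ = 0.

[[0, 0], [0, 0]]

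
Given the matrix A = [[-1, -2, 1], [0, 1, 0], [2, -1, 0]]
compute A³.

[[-5, -6, 3], [0, 1, 0], [6, -3, -2]]

A² = [[3, -1, -1], [0, 1, 0], [-2, -5, 2]]
A³ = [[-5, -6, 3], [0, 1, 0], [6, -3, -2]]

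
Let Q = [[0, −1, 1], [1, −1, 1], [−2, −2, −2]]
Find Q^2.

[[−3, −1, −3], [−3, −2, −2], [2, 8, 0]]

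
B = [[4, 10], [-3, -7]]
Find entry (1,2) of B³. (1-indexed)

70

tr B = -3 and det B = 2, so the characteristic polynomial is λ² − (-3)λ + (2) with roots -1 and -2.
Eigenvectors give P = [[-2, -5], [1, 3]] with P⁻¹ = [[-3, -5], [1, 2]], and B = P·diag(-1, -2)·P⁻¹.
Then B³ = P·diag(-1, -8)·P⁻¹ = [[2, 40], [-1, -24]] · [[-3, -5], [1, 2]] = [[34, 70], [-21, -43]].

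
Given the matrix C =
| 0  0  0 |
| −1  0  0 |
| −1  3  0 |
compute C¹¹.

[[0, 0, 0], [0, 0, 0], [0, 0, 0]]

C is strictly triangular, hence nilpotent: C³ = 0, so C¹¹ = 0.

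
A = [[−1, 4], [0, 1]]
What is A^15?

[[−1, 4], [0, 1]]

A² = I (check: tr A = 0 and det A = −1), so A^15 = A since 15 is odd.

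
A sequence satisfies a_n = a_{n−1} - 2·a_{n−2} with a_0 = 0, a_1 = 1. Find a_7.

With companion matrix M = [[1, -2], [1, 0]], [a_n, a_{n−1}]ᵀ = M·[a_{n−1}, a_{n−2}]ᵀ, so [a_7, a_6]ᵀ = M⁶·[a_1, a_0]ᵀ.
M⁶ = [[7, -10], [5, 2]], giving [a_7, a_6]ᵀ = [[7], [5]].

7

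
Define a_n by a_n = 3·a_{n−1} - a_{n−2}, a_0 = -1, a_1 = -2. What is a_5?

-89

With companion matrix T = [[3, -1], [1, 0]], [a_n, a_{n−1}]ᵀ = T·[a_{n−1}, a_{n−2}]ᵀ, so [a_5, a_4]ᵀ = T⁴·[a_1, a_0]ᵀ.
T⁴ = [[55, -21], [21, -8]], giving [a_5, a_4]ᵀ = [[-89], [-34]].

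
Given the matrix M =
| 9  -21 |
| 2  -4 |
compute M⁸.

[[44391, -132405], [12610, -37574]]

tr M = 5 and det M = 6, so the characteristic polynomial is λ² − (5)λ + (6) with roots 3 and 2.
Eigenvectors give P = [[7, -3], [2, -1]] with P⁻¹ = [[1, -3], [2, -7]], and M = P·diag(3, 2)·P⁻¹.
Then M⁸ = P·diag(6561, 256)·P⁻¹ = [[45927, -768], [13122, -256]] · [[1, -3], [2, -7]] = [[44391, -132405], [12610, -37574]].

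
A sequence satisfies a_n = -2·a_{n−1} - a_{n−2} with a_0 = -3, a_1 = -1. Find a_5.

With companion matrix C = [[-2, -1], [1, 0]], [a_n, a_{n−1}]ᵀ = C·[a_{n−1}, a_{n−2}]ᵀ, so [a_5, a_4]ᵀ = C⁴·[a_1, a_0]ᵀ.
C⁴ = [[5, 4], [-4, -3]], giving [a_5, a_4]ᵀ = [[-17], [13]].

-17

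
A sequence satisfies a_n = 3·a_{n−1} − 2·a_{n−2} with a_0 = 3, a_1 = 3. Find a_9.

3

With companion matrix M = [[3, −2], [1, 0]], [a_n, a_{n−1}]ᵀ = M·[a_{n−1}, a_{n−2}]ᵀ, so [a_9, a_8]ᵀ = M^8·[a_1, a_0]ᵀ.
M^8 = [[511, −510], [255, −254]], giving [a_9, a_8]ᵀ = [[3], [3]].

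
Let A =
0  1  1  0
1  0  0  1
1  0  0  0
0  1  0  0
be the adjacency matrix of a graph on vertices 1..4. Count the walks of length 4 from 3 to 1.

The number of length-4 walks from vertex 3 to vertex 1 is entry (3,1) of A⁴, where A is the adjacency matrix.
A² = [[2, 0, 0, 1], [0, 2, 1, 0], [0, 1, 1, 0], [1, 0, 0, 1]]
A³ = [[0, 3, 2, 0], [3, 0, 0, 2], [2, 0, 0, 1], [0, 2, 1, 0]]
A⁴ = [[5, 0, 0, 3], [0, 5, 3, 0], [0, 3, 2, 0], [3, 0, 0, 2]]

0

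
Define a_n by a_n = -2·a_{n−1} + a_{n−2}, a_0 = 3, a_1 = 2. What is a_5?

22

With companion matrix A = [[-2, 1], [1, 0]], [a_n, a_{n−1}]ᵀ = A·[a_{n−1}, a_{n−2}]ᵀ, so [a_5, a_4]ᵀ = A^4·[a_1, a_0]ᵀ.
A^4 = [[29, -12], [-12, 5]], giving [a_5, a_4]ᵀ = [[22], [-9]].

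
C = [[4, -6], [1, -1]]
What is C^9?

[[1534, -3066], [511, -1021]]

tr C = 3 and det C = 2, so the characteristic polynomial is λ² − (3)λ + (2) with roots 1 and 2.
Eigenvectors give P = [[-2, -3], [-1, -1]] with P⁻¹ = [[1, -3], [-1, 2]], and C = P·diag(1, 2)·P⁻¹.
Then C^9 = P·diag(1, 512)·P⁻¹ = [[-2, -1536], [-1, -512]] · [[1, -3], [-1, 2]] = [[1534, -3066], [511, -1021]].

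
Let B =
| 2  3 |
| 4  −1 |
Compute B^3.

[[44, 45], [60, −1]]

B^2 = [[16, 3], [4, 13]]
B^3 = [[44, 45], [60, −1]]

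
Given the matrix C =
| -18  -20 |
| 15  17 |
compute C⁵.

[[-1068, -1100], [825, 857]]

tr C = -1 and det C = -6, so the characteristic polynomial is λ² − (-1)λ + (-6) with roots 2 and -3.
Eigenvectors give P = [[-1, 4], [1, -3]] with P⁻¹ = [[3, 4], [1, 1]], and C = P·diag(2, -3)·P⁻¹.
Then C⁵ = P·diag(32, -243)·P⁻¹ = [[-32, -972], [32, 729]] · [[3, 4], [1, 1]] = [[-1068, -1100], [825, 857]].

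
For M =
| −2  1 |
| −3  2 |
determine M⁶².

[[1, 0], [0, 1]]

M² = I (check: tr M = 0 and det M = −1), so M⁶² = I since 62 is even.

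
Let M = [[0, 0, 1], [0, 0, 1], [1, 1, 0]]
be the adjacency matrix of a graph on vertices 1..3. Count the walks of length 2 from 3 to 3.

The number of length-2 walks from vertex 3 to vertex 3 is entry (3,3) of M², where M is the adjacency matrix.
M² = [[1, 1, 0], [1, 1, 0], [0, 0, 2]]

2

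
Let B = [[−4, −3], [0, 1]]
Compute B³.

B² = [[16, 9], [0, 1]]
B³ = [[−64, −39], [0, 1]]

[[−64, −39], [0, 1]]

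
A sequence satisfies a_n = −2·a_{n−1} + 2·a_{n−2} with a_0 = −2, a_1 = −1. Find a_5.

With companion matrix A = [[−2, 2], [1, 0]], [a_n, a_{n−1}]ᵀ = A·[a_{n−1}, a_{n−2}]ᵀ, so [a_5, a_4]ᵀ = A⁴·[a_1, a_0]ᵀ.
A⁴ = [[44, −32], [−16, 12]], giving [a_5, a_4]ᵀ = [[20], [−8]].

20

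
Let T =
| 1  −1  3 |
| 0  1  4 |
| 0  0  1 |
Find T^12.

T = I + N where N = [[0, −1, 3], [0, 0, 4], [0, 0, 0]] is strictly upper-triangular, so N^3 = 0.
(I + N)^12 = I + 12·N + 66·N^2 = [[1, −12, −228], [0, 1, 48], [0, 0, 1]].

[[1, −12, −228], [0, 1, 48], [0, 0, 1]]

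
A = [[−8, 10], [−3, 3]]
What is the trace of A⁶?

793

tr A = −5 and det A = 6, so the characteristic polynomial is λ² − (−5)λ + (6) with roots −3 and −2.
Eigenvectors give P = [[2, 5], [1, 3]] with P⁻¹ = [[3, −5], [−1, 2]], and A = P·diag(−3, −2)·P⁻¹.
Then A⁶ = P·diag(729, 64)·P⁻¹ = [[1458, 320], [729, 192]] · [[3, −5], [−1, 2]] = [[4054, −6650], [1995, −3261]].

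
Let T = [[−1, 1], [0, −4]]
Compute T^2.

[[1, −5], [0, 16]]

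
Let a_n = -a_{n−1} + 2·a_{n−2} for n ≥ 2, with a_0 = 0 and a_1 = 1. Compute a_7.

43

With companion matrix B = [[-1, 2], [1, 0]], [a_n, a_{n−1}]ᵀ = B·[a_{n−1}, a_{n−2}]ᵀ, so [a_7, a_6]ᵀ = B⁶·[a_1, a_0]ᵀ.
B⁶ = [[43, -42], [-21, 22]], giving [a_7, a_6]ᵀ = [[43], [-21]].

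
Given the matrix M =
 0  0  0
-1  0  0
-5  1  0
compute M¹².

M is strictly triangular, hence nilpotent: M³ = 0, so M¹² = 0.

[[0, 0, 0], [0, 0, 0], [0, 0, 0]]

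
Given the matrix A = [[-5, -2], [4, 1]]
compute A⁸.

tr A = -4 and det A = 3, so the characteristic polynomial is λ² − (-4)λ + (3) with roots -1 and -3.
Eigenvectors give P = [[-1, -1], [2, 1]] with P⁻¹ = [[1, 1], [-2, -1]], and A = P·diag(-1, -3)·P⁻¹.
Then A⁸ = P·diag(1, 6561)·P⁻¹ = [[-1, -6561], [2, 6561]] · [[1, 1], [-2, -1]] = [[13121, 6560], [-13120, -6559]].

[[13121, 6560], [-13120, -6559]]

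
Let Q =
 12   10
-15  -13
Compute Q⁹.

tr Q = -1 and det Q = -6, so the characteristic polynomial is λ² − (-1)λ + (-6) with roots -3 and 2.
Eigenvectors give P = [[-2, -1], [3, 1]] with P⁻¹ = [[1, 1], [-3, -2]], and Q = P·diag(-3, 2)·P⁻¹.
Then Q⁹ = P·diag(-19683, 512)·P⁻¹ = [[39366, -512], [-59049, 512]] · [[1, 1], [-3, -2]] = [[40902, 40390], [-60585, -60073]].

[[40902, 40390], [-60585, -60073]]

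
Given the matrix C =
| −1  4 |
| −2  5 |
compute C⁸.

[[−6559, 13120], [−6560, 13121]]

tr C = 4 and det C = 3, so the characteristic polynomial is λ² − (4)λ + (3) with roots 3 and 1.
Eigenvectors give P = [[1, −2], [1, −1]] with P⁻¹ = [[−1, 2], [−1, 1]], and C = P·diag(3, 1)·P⁻¹.
Then C⁸ = P·diag(6561, 1)·P⁻¹ = [[6561, −2], [6561, −1]] · [[−1, 2], [−1, 1]] = [[−6559, 13120], [−6560, 13121]].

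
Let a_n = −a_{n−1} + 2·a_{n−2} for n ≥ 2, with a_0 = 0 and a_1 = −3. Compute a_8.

255

With companion matrix C = [[−1, 2], [1, 0]], [a_n, a_{n−1}]ᵀ = C·[a_{n−1}, a_{n−2}]ᵀ, so [a_8, a_7]ᵀ = C^7·[a_1, a_0]ᵀ.
C^7 = [[−85, 86], [43, −42]], giving [a_8, a_7]ᵀ = [[255], [−129]].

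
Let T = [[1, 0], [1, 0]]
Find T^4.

T² = T (a projection; rank 1, trace 1), so T^4 = T.

[[1, 0], [1, 0]]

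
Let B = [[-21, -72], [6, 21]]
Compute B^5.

[[-1701, -5832], [486, 1701]]

tr B = 0 and det B = -9, so the characteristic polynomial is λ² − (0)λ + (-9) with roots 3 and -3.
Eigenvectors give P = [[-3, 4], [1, -1]] with P⁻¹ = [[1, 4], [1, 3]], and B = P·diag(3, -3)·P⁻¹.
Then B^5 = P·diag(243, -243)·P⁻¹ = [[-729, -972], [243, 243]] · [[1, 4], [1, 3]] = [[-1701, -5832], [486, 1701]].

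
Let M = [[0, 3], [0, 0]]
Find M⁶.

[[0, 0], [0, 0]]

M is strictly triangular, hence nilpotent: M² = 0, so M⁶ = 0.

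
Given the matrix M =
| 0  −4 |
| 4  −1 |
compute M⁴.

[[240, −124], [124, 209]]

M² = [[−16, 4], [−4, −15]]
M³ = [[16, 60], [−60, 31]]
M⁴ = [[240, −124], [124, 209]]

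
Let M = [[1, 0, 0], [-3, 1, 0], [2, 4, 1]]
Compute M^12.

M = I + N where N = [[0, 0, 0], [-3, 0, 0], [2, 4, 0]] is strictly lower-triangular, so N^3 = 0.
(I + N)^12 = I + 12·N + 66·N^2 = [[1, 0, 0], [-36, 1, 0], [-768, 48, 1]].

[[1, 0, 0], [-36, 1, 0], [-768, 48, 1]]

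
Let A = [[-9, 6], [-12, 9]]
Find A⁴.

[[81, 0], [0, 81]]

tr A = 0 and det A = -9, so the characteristic polynomial is λ² − (0)λ + (-9) with roots -3 and 3.
Eigenvectors give P = [[-1, 1], [-1, 2]] with P⁻¹ = [[-2, 1], [-1, 1]], and A = P·diag(-3, 3)·P⁻¹.
Then A⁴ = P·diag(81, 81)·P⁻¹ = [[-81, 81], [-81, 162]] · [[-2, 1], [-1, 1]] = [[81, 0], [0, 81]].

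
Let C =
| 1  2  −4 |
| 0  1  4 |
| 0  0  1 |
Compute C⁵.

C = I + N where N = [[0, 2, −4], [0, 0, 4], [0, 0, 0]] is strictly upper-triangular, so N³ = 0.
(I + N)⁵ = I + 5·N + 10·N² = [[1, 10, 60], [0, 1, 20], [0, 0, 1]].

[[1, 10, 60], [0, 1, 20], [0, 0, 1]]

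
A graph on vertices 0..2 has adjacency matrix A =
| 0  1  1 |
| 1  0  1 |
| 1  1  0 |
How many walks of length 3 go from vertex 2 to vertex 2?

2

The number of length-3 walks from vertex 2 to vertex 2 is entry (2,2) of A³, where A is the adjacency matrix.
A² = [[2, 1, 1], [1, 2, 1], [1, 1, 2]]
A³ = [[2, 3, 3], [3, 2, 3], [3, 3, 2]]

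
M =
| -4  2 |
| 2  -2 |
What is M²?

[[20, -12], [-12, 8]]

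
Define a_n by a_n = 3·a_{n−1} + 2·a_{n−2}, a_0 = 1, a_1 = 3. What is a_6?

1763

With companion matrix T = [[3, 2], [1, 0]], [a_n, a_{n−1}]ᵀ = T·[a_{n−1}, a_{n−2}]ᵀ, so [a_6, a_5]ᵀ = T⁵·[a_1, a_0]ᵀ.
T⁵ = [[495, 278], [139, 78]], giving [a_6, a_5]ᵀ = [[1763], [495]].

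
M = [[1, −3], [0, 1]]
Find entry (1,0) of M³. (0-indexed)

0

M = I + N where N = [[0, −3], [0, 0]] is strictly upper-triangular, so N² = 0.
(I + N)³ = I + 3·N = [[1, −9], [0, 1]].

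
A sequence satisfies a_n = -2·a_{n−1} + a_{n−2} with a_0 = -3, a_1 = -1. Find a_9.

239

With companion matrix B = [[-2, 1], [1, 0]], [a_n, a_{n−1}]ᵀ = B·[a_{n−1}, a_{n−2}]ᵀ, so [a_9, a_8]ᵀ = B^8·[a_1, a_0]ᵀ.
B^8 = [[985, -408], [-408, 169]], giving [a_9, a_8]ᵀ = [[239], [-99]].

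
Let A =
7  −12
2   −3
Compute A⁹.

[[59047, −118092], [19682, −39363]]

tr A = 4 and det A = 3, so the characteristic polynomial is λ² − (4)λ + (3) with roots 3 and 1.
Eigenvectors give P = [[3, −2], [1, −1]] with P⁻¹ = [[1, −2], [1, −3]], and A = P·diag(3, 1)·P⁻¹.
Then A⁹ = P·diag(19683, 1)·P⁻¹ = [[59049, −2], [19683, −1]] · [[1, −2], [1, −3]] = [[59047, −118092], [19682, −39363]].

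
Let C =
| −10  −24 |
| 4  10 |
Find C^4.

[[16, 0], [0, 16]]

tr C = 0 and det C = −4, so the characteristic polynomial is λ² − (0)λ + (−4) with roots −2 and 2.
Eigenvectors give P = [[3, −2], [−1, 1]] with P⁻¹ = [[1, 2], [1, 3]], and C = P·diag(−2, 2)·P⁻¹.
Then C^4 = P·diag(16, 16)·P⁻¹ = [[48, −32], [−16, 16]] · [[1, 2], [1, 3]] = [[16, 0], [0, 16]].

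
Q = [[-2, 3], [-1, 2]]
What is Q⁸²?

[[1, 0], [0, 1]]

Q² = I (check: tr Q = 0 and det Q = -1), so Q⁸² = I since 82 is even.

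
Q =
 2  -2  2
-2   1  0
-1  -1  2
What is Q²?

[[6, -8, 8], [-6, 5, -4], [-2, -1, 2]]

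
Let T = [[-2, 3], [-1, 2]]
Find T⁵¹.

T² = I (check: tr T = 0 and det T = -1), so T⁵¹ = T since 51 is odd.

[[-2, 3], [-1, 2]]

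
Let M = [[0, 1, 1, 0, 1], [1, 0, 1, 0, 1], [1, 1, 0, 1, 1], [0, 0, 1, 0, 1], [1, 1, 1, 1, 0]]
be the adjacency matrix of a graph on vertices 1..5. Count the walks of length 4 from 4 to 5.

17

The number of length-4 walks from vertex 4 to vertex 5 is entry (4,5) of M⁴, where M is the adjacency matrix.
M² = [[3, 2, 2, 2, 2], [2, 3, 2, 2, 2], [2, 2, 4, 1, 3], [2, 2, 1, 2, 1], [2, 2, 3, 1, 4]]
M³ = [[6, 7, 9, 4, 9], [7, 6, 9, 4, 9], [9, 9, 8, 7, 9], [4, 4, 7, 2, 7], [9, 9, 9, 7, 8]]
M⁴ = [[25, 24, 26, 18, 26], [24, 25, 26, 18, 26], [26, 26, 34, 17, 33], [18, 18, 17, 14, 17], [26, 26, 33, 17, 34]]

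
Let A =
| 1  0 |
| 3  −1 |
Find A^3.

A^2 = [[1, 0], [0, 1]]
A^3 = [[1, 0], [3, −1]]

[[1, 0], [3, −1]]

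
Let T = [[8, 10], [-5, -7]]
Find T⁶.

tr T = 1 and det T = -6, so the characteristic polynomial is λ² − (1)λ + (-6) with roots 3 and -2.
Eigenvectors give P = [[2, -1], [-1, 1]] with P⁻¹ = [[1, 1], [1, 2]], and T = P·diag(3, -2)·P⁻¹.
Then T⁶ = P·diag(729, 64)·P⁻¹ = [[1458, -64], [-729, 64]] · [[1, 1], [1, 2]] = [[1394, 1330], [-665, -601]].

[[1394, 1330], [-665, -601]]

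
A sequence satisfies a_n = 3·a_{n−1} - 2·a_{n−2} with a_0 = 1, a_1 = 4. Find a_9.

With companion matrix B = [[3, -2], [1, 0]], [a_n, a_{n−1}]ᵀ = B·[a_{n−1}, a_{n−2}]ᵀ, so [a_9, a_8]ᵀ = B^8·[a_1, a_0]ᵀ.
B^8 = [[511, -510], [255, -254]], giving [a_9, a_8]ᵀ = [[1534], [766]].

1534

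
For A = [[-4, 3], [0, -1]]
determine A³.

[[-64, 63], [0, -1]]

A² = [[16, -15], [0, 1]]
A³ = [[-64, 63], [0, -1]]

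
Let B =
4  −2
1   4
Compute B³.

[[40, −92], [46, 40]]

B² = [[14, −16], [8, 14]]
B³ = [[40, −92], [46, 40]]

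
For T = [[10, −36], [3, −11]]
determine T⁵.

tr T = −1 and det T = −2, so the characteristic polynomial is λ² − (−1)λ + (−2) with roots 1 and −2.
Eigenvectors give P = [[4, 3], [1, 1]] with P⁻¹ = [[1, −3], [−1, 4]], and T = P·diag(1, −2)·P⁻¹.
Then T⁵ = P·diag(1, −32)·P⁻¹ = [[4, −96], [1, −32]] · [[1, −3], [−1, 4]] = [[100, −396], [33, −131]].

[[100, −396], [33, −131]]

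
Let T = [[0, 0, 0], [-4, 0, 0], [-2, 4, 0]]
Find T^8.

T is strictly triangular, hence nilpotent: T^3 = 0, so T^8 = 0.

[[0, 0, 0], [0, 0, 0], [0, 0, 0]]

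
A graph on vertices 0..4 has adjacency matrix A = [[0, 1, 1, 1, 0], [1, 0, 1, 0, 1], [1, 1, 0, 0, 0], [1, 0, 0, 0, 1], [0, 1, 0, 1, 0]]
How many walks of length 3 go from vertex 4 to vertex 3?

The number of length-3 walks from vertex 4 to vertex 3 is entry (4,3) of A^3, where A is the adjacency matrix.
A^2 = [[3, 1, 1, 0, 2], [1, 3, 1, 2, 0], [1, 1, 2, 1, 1], [0, 2, 1, 2, 0], [2, 0, 1, 0, 2]]
A^3 = [[2, 6, 4, 5, 1], [6, 2, 4, 1, 5], [4, 4, 2, 2, 2], [5, 1, 2, 0, 4], [1, 5, 2, 4, 0]]

4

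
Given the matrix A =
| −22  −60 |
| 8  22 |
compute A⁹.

[[−5632, −15360], [2048, 5632]]

tr A = 0 and det A = −4, so the characteristic polynomial is λ² − (0)λ + (−4) with roots 2 and −2.
Eigenvectors give P = [[5, 3], [−2, −1]] with P⁻¹ = [[−1, −3], [2, 5]], and A = P·diag(2, −2)·P⁻¹.
Then A⁹ = P·diag(512, −512)·P⁻¹ = [[2560, −1536], [−1024, 512]] · [[−1, −3], [2, 5]] = [[−5632, −15360], [2048, 5632]].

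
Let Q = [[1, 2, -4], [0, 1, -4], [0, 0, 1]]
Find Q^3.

Q = I + N where N = [[0, 2, -4], [0, 0, -4], [0, 0, 0]] is strictly upper-triangular, so N^3 = 0.
(I + N)^3 = I + 3·N + 3·N^2 = [[1, 6, -36], [0, 1, -12], [0, 0, 1]].

[[1, 6, -36], [0, 1, -12], [0, 0, 1]]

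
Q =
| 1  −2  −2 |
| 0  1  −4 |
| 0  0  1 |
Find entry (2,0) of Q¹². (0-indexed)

Q = I + N where N = [[0, −2, −2], [0, 0, −4], [0, 0, 0]] is strictly upper-triangular, so N³ = 0.
(I + N)¹² = I + 12·N + 66·N² = [[1, −24, 504], [0, 1, −48], [0, 0, 1]].

0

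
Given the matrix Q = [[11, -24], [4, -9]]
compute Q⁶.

tr Q = 2 and det Q = -3, so the characteristic polynomial is λ² − (2)λ + (-3) with roots -1 and 3.
Eigenvectors give P = [[-2, -3], [-1, -1]] with P⁻¹ = [[1, -3], [-1, 2]], and Q = P·diag(-1, 3)·P⁻¹.
Then Q⁶ = P·diag(1, 729)·P⁻¹ = [[-2, -2187], [-1, -729]] · [[1, -3], [-1, 2]] = [[2185, -4368], [728, -1455]].

[[2185, -4368], [728, -1455]]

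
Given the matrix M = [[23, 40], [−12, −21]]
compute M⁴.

tr M = 2 and det M = −3, so the characteristic polynomial is λ² − (2)λ + (−3) with roots −1 and 3.
Eigenvectors give P = [[−5, −2], [3, 1]] with P⁻¹ = [[1, 2], [−3, −5]], and M = P·diag(−1, 3)·P⁻¹.
Then M⁴ = P·diag(1, 81)·P⁻¹ = [[−5, −162], [3, 81]] · [[1, 2], [−3, −5]] = [[481, 800], [−240, −399]].

[[481, 800], [−240, −399]]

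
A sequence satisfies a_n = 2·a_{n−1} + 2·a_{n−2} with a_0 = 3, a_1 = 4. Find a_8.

With companion matrix A = [[2, 2], [1, 0]], [a_n, a_{n−1}]ᵀ = A·[a_{n−1}, a_{n−2}]ᵀ, so [a_8, a_7]ᵀ = A^7·[a_1, a_0]ᵀ.
A^7 = [[896, 656], [328, 240]], giving [a_8, a_7]ᵀ = [[5552], [2032]].

5552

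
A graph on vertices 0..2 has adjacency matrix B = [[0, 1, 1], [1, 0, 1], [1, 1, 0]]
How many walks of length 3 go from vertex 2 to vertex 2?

The number of length-3 walks from vertex 2 to vertex 2 is entry (2,2) of B³, where B is the adjacency matrix.
B² = [[2, 1, 1], [1, 2, 1], [1, 1, 2]]
B³ = [[2, 3, 3], [3, 2, 3], [3, 3, 2]]

2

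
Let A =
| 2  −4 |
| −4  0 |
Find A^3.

[[72, −80], [−80, 32]]

A^2 = [[20, −8], [−8, 16]]
A^3 = [[72, −80], [−80, 32]]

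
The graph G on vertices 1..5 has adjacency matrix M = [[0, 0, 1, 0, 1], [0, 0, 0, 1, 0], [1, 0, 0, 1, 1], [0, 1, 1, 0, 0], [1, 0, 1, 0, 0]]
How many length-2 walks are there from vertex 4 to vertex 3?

The number of length-2 walks from vertex 4 to vertex 3 is entry (4,3) of M^2, where M is the adjacency matrix.
M^2 = [[2, 0, 1, 1, 1], [0, 1, 1, 0, 0], [1, 1, 3, 0, 1], [1, 0, 0, 2, 1], [1, 0, 1, 1, 2]]

0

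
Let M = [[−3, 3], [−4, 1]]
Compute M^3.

M^2 = [[−3, −6], [8, −11]]
M^3 = [[33, −15], [20, 13]]

[[33, −15], [20, 13]]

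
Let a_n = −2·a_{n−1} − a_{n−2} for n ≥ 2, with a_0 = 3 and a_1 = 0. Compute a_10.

With companion matrix B = [[−2, −1], [1, 0]], [a_n, a_{n−1}]ᵀ = B·[a_{n−1}, a_{n−2}]ᵀ, so [a_10, a_9]ᵀ = B⁹·[a_1, a_0]ᵀ.
B⁹ = [[−10, −9], [9, 8]], giving [a_10, a_9]ᵀ = [[−27], [24]].

−27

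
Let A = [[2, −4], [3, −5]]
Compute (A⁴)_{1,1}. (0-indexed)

tr A = −3 and det A = 2, so the characteristic polynomial is λ² − (−3)λ + (2) with roots −1 and −2.
Eigenvectors give P = [[−4, −1], [−3, −1]] with P⁻¹ = [[−1, 1], [3, −4]], and A = P·diag(−1, −2)·P⁻¹.
Then A⁴ = P·diag(1, 16)·P⁻¹ = [[−4, −16], [−3, −16]] · [[−1, 1], [3, −4]] = [[−44, 60], [−45, 61]].

61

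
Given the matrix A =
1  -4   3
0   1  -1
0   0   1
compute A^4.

[[1, -16, 36], [0, 1, -4], [0, 0, 1]]

A = I + N where N = [[0, -4, 3], [0, 0, -1], [0, 0, 0]] is strictly upper-triangular, so N^3 = 0.
(I + N)^4 = I + 4·N + 6·N^2 = [[1, -16, 36], [0, 1, -4], [0, 0, 1]].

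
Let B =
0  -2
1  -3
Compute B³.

tr B = -3 and det B = 2, so the characteristic polynomial is λ² − (-3)λ + (2) with roots -2 and -1.
Eigenvectors give P = [[-1, 2], [-1, 1]] with P⁻¹ = [[1, -2], [1, -1]], and B = P·diag(-2, -1)·P⁻¹.
Then B³ = P·diag(-8, -1)·P⁻¹ = [[8, -2], [8, -1]] · [[1, -2], [1, -1]] = [[6, -14], [7, -15]].

[[6, -14], [7, -15]]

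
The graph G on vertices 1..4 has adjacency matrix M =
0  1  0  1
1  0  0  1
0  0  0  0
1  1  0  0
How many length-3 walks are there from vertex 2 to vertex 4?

3

The number of length-3 walks from vertex 2 to vertex 4 is entry (2,4) of M^3, where M is the adjacency matrix.
M^2 = [[2, 1, 0, 1], [1, 2, 0, 1], [0, 0, 0, 0], [1, 1, 0, 2]]
M^3 = [[2, 3, 0, 3], [3, 2, 0, 3], [0, 0, 0, 0], [3, 3, 0, 2]]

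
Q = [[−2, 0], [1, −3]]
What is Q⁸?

[[256, 0], [−6305, 6561]]

tr Q = −5 and det Q = 6, so the characteristic polynomial is λ² − (−5)λ + (6) with roots −3 and −2.
Eigenvectors give P = [[0, 1], [−1, 1]] with P⁻¹ = [[1, −1], [1, 0]], and Q = P·diag(−3, −2)·P⁻¹.
Then Q⁸ = P·diag(6561, 256)·P⁻¹ = [[0, 256], [−6561, 256]] · [[1, −1], [1, 0]] = [[256, 0], [−6305, 6561]].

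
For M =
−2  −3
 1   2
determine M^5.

[[−2, −3], [1, 2]]

M² = I (check: tr M = 0 and det M = −1), so M^5 = M since 5 is odd.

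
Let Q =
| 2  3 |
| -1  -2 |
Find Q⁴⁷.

[[2, 3], [-1, -2]]

Q² = I (check: tr Q = 0 and det Q = -1), so Q⁴⁷ = Q since 47 is odd.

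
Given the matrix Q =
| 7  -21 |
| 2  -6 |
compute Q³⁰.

Q² = Q (a projection; rank 1, trace 1), so Q³⁰ = Q.

[[7, -21], [2, -6]]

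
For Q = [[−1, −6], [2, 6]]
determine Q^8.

[[−18659, −37830], [12610, 25476]]

tr Q = 5 and det Q = 6, so the characteristic polynomial is λ² − (5)λ + (6) with roots 2 and 3.
Eigenvectors give P = [[−2, −3], [1, 2]] with P⁻¹ = [[−2, −3], [1, 2]], and Q = P·diag(2, 3)·P⁻¹.
Then Q^8 = P·diag(256, 6561)·P⁻¹ = [[−512, −19683], [256, 13122]] · [[−2, −3], [1, 2]] = [[−18659, −37830], [12610, 25476]].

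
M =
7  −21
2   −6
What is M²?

M² = M (a projection; rank 1, trace 1), so M² = M.

[[7, −21], [2, −6]]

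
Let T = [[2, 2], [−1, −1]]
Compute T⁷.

T² = T (a projection; rank 1, trace 1), so T⁷ = T.

[[2, 2], [−1, −1]]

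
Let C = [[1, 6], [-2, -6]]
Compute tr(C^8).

tr C = -5 and det C = 6, so the characteristic polynomial is λ² − (-5)λ + (6) with roots -3 and -2.
Eigenvectors give P = [[3, -2], [-2, 1]] with P⁻¹ = [[-1, -2], [-2, -3]], and C = P·diag(-3, -2)·P⁻¹.
Then C^8 = P·diag(6561, 256)·P⁻¹ = [[19683, -512], [-13122, 256]] · [[-1, -2], [-2, -3]] = [[-18659, -37830], [12610, 25476]].

6817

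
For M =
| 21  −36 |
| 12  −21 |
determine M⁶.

[[729, 0], [0, 729]]

tr M = 0 and det M = −9, so the characteristic polynomial is λ² − (0)λ + (−9) with roots 3 and −3.
Eigenvectors give P = [[−2, 3], [−1, 2]] with P⁻¹ = [[−2, 3], [−1, 2]], and M = P·diag(3, −3)·P⁻¹.
Then M⁶ = P·diag(729, 729)·P⁻¹ = [[−1458, 2187], [−729, 1458]] · [[−2, 3], [−1, 2]] = [[729, 0], [0, 729]].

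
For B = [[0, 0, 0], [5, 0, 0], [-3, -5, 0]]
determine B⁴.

[[0, 0, 0], [0, 0, 0], [0, 0, 0]]

B is strictly triangular, hence nilpotent: B³ = 0, so B⁴ = 0.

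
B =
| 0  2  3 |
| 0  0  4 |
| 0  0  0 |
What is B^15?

[[0, 0, 0], [0, 0, 0], [0, 0, 0]]

B is strictly triangular, hence nilpotent: B^3 = 0, so B^15 = 0.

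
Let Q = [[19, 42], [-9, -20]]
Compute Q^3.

tr Q = -1 and det Q = -2, so the characteristic polynomial is λ² − (-1)λ + (-2) with roots -2 and 1.
Eigenvectors give P = [[-2, 7], [1, -3]] with P⁻¹ = [[3, 7], [1, 2]], and Q = P·diag(-2, 1)·P⁻¹.
Then Q^3 = P·diag(-8, 1)·P⁻¹ = [[16, 7], [-8, -3]] · [[3, 7], [1, 2]] = [[55, 126], [-27, -62]].

[[55, 126], [-27, -62]]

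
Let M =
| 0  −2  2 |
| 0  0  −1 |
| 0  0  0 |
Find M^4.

[[0, 0, 0], [0, 0, 0], [0, 0, 0]]

M is strictly triangular, hence nilpotent: M^3 = 0, so M^4 = 0.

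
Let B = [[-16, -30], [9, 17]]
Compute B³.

tr B = 1 and det B = -2, so the characteristic polynomial is λ² − (1)λ + (-2) with roots -1 and 2.
Eigenvectors give P = [[2, -5], [-1, 3]] with P⁻¹ = [[3, 5], [1, 2]], and B = P·diag(-1, 2)·P⁻¹.
Then B³ = P·diag(-1, 8)·P⁻¹ = [[-2, -40], [1, 24]] · [[3, 5], [1, 2]] = [[-46, -90], [27, 53]].

[[-46, -90], [27, 53]]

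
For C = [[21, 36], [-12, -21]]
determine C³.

tr C = 0 and det C = -9, so the characteristic polynomial is λ² − (0)λ + (-9) with roots -3 and 3.
Eigenvectors give P = [[-3, -2], [2, 1]] with P⁻¹ = [[1, 2], [-2, -3]], and C = P·diag(-3, 3)·P⁻¹.
Then C³ = P·diag(-27, 27)·P⁻¹ = [[81, -54], [-54, 27]] · [[1, 2], [-2, -3]] = [[189, 324], [-108, -189]].

[[189, 324], [-108, -189]]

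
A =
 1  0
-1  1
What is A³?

[[1, 0], [-3, 1]]

A = I + N where N = [[0, 0], [-1, 0]] is strictly lower-triangular, so N² = 0.
(I + N)³ = I + 3·N = [[1, 0], [-3, 1]].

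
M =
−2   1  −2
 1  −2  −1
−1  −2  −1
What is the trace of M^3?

−50

M^2 = [[7, 0, 5], [−3, 7, 1], [1, 5, 5]]
M^3 = [[−19, −3, −19], [12, −19, −2], [−2, −19, −12]]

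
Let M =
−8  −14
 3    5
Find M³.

tr M = −3 and det M = 2, so the characteristic polynomial is λ² − (−3)λ + (2) with roots −1 and −2.
Eigenvectors give P = [[−2, 7], [1, −3]] with P⁻¹ = [[3, 7], [1, 2]], and M = P·diag(−1, −2)·P⁻¹.
Then M³ = P·diag(−1, −8)·P⁻¹ = [[2, −56], [−1, 24]] · [[3, 7], [1, 2]] = [[−50, −98], [21, 41]].

[[−50, −98], [21, 41]]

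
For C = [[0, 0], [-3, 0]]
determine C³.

[[0, 0], [0, 0]]

C is strictly triangular, hence nilpotent: C² = 0, so C³ = 0.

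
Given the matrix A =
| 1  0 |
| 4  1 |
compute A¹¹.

[[1, 0], [44, 1]]

A = I + N where N = [[0, 0], [4, 0]] is strictly lower-triangular, so N² = 0.
(I + N)¹¹ = I + 11·N = [[1, 0], [44, 1]].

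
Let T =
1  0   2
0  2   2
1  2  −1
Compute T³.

T² = [[3, 4, 0], [2, 8, 2], [0, 2, 7]]
T³ = [[3, 8, 14], [4, 20, 18], [7, 18, −3]]

[[3, 8, 14], [4, 20, 18], [7, 18, −3]]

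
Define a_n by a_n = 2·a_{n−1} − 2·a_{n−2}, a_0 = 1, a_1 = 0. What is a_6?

With companion matrix A = [[2, −2], [1, 0]], [a_n, a_{n−1}]ᵀ = A·[a_{n−1}, a_{n−2}]ᵀ, so [a_6, a_5]ᵀ = A⁵·[a_1, a_0]ᵀ.
A⁵ = [[−8, 8], [−4, 0]], giving [a_6, a_5]ᵀ = [[8], [0]].

8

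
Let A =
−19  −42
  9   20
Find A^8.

tr A = 1 and det A = −2, so the characteristic polynomial is λ² − (1)λ + (−2) with roots 2 and −1.
Eigenvectors give P = [[−2, 7], [1, −3]] with P⁻¹ = [[3, 7], [1, 2]], and A = P·diag(2, −1)·P⁻¹.
Then A^8 = P·diag(256, 1)·P⁻¹ = [[−512, 7], [256, −3]] · [[3, 7], [1, 2]] = [[−1529, −3570], [765, 1786]].

[[−1529, −3570], [765, 1786]]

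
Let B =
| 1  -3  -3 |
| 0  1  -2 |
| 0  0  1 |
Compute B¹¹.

[[1, -33, 297], [0, 1, -22], [0, 0, 1]]

B = I + N where N = [[0, -3, -3], [0, 0, -2], [0, 0, 0]] is strictly upper-triangular, so N³ = 0.
(I + N)¹¹ = I + 11·N + 55·N² = [[1, -33, 297], [0, 1, -22], [0, 0, 1]].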